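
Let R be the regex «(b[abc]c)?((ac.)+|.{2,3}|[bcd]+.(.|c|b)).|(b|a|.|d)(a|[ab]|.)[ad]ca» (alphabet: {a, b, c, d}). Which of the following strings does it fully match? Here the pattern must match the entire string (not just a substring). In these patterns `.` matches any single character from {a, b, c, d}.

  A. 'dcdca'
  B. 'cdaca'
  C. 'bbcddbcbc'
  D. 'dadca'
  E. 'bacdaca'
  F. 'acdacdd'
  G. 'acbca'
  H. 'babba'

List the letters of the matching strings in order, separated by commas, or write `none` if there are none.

A, B, C, D, E, F

A → match
B → match
C → match
D → match
E → match
F → match
G → no match
H → no match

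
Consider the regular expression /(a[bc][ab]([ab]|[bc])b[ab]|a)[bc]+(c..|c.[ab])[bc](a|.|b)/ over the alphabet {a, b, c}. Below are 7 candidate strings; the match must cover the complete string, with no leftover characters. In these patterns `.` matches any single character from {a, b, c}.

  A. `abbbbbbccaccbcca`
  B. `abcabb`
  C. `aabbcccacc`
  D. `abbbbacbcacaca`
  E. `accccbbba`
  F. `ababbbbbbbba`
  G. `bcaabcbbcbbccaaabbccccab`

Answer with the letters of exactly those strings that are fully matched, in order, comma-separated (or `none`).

E

A → no match
B → no match
C → no match
D → no match
E → match
F → no match
G → no match — must start with `a`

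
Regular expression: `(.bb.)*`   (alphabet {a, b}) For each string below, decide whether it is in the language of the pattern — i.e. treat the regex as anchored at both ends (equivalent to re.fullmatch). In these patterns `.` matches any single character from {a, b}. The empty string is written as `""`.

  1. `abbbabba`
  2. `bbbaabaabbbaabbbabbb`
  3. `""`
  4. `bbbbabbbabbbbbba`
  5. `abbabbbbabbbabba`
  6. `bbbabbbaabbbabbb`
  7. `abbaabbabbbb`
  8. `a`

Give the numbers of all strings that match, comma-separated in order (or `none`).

1, 3, 4, 5, 6, 7

1 → match
2 → no match
3 → match
4 → match
5 → match
6 → match
7 → match
8 → no match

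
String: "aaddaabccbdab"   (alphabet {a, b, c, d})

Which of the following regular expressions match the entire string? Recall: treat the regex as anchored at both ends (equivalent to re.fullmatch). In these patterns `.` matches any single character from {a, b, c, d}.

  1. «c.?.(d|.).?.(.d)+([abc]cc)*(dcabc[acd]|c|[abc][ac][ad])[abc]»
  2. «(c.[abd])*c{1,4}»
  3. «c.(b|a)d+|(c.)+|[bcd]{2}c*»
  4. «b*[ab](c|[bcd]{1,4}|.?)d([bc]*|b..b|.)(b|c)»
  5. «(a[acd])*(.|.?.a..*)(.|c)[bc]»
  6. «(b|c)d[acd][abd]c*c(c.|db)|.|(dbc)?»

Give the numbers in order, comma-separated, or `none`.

1 → no match — must start with "c"
2 → no match — must end with "c"
3 → no match
4 → no match
5 → match
6 → no match

5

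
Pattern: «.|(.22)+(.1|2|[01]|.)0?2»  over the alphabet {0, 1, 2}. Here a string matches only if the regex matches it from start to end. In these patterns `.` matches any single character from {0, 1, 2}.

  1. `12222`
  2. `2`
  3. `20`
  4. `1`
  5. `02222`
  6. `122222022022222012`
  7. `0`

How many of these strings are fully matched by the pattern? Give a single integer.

1. `12222` → match
2. `2` → match
3. `20` → no match
4. `1` → match
5. `02222` → match
6 → match
7. `0` → match
Total matched: 6

6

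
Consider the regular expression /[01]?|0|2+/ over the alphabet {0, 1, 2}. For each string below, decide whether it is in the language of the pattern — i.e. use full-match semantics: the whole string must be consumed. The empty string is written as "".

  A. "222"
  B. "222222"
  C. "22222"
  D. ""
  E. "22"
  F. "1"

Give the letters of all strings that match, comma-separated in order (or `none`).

A → match
B → match
C → match
D → match
E → match
F → match

A, B, C, D, E, F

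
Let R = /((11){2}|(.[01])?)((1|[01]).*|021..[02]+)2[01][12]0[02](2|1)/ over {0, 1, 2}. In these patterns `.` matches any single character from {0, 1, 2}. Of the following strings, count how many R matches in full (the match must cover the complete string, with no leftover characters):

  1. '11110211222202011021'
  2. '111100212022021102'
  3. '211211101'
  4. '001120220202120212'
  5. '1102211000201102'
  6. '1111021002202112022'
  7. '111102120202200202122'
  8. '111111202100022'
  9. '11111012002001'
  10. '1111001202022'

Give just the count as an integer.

1 → no match
2 → no match
3 → no match
4 → no match
5 → no match
6 → no match
7 → no match
8 → no match
9 → no match
10 → match
Total matched: 1

1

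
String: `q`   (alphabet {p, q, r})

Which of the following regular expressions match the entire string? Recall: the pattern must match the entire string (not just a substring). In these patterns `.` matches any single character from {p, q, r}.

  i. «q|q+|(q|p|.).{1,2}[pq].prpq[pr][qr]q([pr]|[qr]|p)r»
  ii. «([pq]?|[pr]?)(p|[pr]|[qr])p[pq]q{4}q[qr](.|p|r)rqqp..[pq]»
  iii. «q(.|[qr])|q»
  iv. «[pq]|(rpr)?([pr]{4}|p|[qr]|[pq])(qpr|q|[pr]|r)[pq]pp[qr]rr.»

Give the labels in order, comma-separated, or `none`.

i, iii, iv

i → match
ii → no match
iii → match
iv → match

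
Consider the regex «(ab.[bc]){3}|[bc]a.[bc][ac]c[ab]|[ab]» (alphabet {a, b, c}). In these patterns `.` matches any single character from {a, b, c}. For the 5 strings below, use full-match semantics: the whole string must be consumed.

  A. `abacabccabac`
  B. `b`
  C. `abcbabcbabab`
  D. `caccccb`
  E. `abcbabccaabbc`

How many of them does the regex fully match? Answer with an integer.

A → match
B → match
C → match
D → match
E → no match
Total matched: 4

4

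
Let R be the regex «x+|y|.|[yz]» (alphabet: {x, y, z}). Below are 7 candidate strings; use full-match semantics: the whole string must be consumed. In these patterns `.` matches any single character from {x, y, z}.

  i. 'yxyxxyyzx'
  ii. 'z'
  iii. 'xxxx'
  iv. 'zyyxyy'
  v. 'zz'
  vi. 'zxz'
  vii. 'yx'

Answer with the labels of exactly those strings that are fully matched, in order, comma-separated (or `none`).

i. 'yxyxxyyzx' → no match
ii. 'z' → match
iii. 'xxxx' → match
iv. 'zyyxyy' → no match
v. 'zz' → no match
vi. 'zxz' → no match
vii. 'yx' → no match

ii, iii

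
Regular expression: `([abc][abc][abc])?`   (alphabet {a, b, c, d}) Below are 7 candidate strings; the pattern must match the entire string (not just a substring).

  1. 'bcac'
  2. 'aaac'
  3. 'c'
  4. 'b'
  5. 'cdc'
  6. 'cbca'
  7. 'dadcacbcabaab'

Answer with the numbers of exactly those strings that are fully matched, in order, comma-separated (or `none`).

1 → no match
2 → no match
3 → no match
4 → no match
5 → no match
6 → no match
7 → no match

none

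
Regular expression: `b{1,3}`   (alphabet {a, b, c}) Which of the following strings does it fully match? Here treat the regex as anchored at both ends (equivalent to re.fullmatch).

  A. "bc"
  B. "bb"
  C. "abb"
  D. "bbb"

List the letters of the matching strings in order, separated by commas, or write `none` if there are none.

B, D

A → no match — must end with "b"
B → match
C → no match — must start with "b"
D → match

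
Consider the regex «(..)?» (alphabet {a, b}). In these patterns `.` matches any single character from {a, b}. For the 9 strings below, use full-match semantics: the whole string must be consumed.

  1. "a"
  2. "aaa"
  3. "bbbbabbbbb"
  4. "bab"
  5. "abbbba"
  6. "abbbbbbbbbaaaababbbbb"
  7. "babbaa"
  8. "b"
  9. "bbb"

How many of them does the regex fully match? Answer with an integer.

1 → no match
2 → no match
3 → no match
4 → no match
5 → no match
6 → no match
7 → no match
8 → no match
9 → no match
Total matched: 0

0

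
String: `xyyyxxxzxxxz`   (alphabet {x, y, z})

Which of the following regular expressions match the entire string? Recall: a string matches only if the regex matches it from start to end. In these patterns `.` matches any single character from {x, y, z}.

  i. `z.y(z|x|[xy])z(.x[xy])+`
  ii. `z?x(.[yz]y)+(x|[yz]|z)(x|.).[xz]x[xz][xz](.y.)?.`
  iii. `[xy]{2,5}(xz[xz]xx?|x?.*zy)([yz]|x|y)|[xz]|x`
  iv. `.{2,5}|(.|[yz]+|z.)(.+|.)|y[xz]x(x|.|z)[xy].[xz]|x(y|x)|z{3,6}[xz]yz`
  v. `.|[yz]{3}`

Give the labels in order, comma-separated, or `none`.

i → no match — must start with `z`
ii → match
iii → no match
iv → match
v → no match

ii, iv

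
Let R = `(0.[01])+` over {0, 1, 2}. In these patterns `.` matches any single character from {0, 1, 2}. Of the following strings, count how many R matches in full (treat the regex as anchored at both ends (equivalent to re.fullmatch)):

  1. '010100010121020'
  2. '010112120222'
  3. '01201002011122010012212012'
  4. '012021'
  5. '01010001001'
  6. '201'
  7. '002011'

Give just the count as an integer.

0

1 → no match
2 → no match
3 → no match
4 → no match
5 → no match
6 → no match — must start with '0'
7 → no match
Total matched: 0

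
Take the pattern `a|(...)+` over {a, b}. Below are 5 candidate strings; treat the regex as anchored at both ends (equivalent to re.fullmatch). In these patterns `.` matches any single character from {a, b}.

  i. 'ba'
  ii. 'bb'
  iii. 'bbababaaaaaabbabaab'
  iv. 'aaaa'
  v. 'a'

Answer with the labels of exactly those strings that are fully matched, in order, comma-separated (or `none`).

v

i → no match
ii → no match
iii → no match
iv → no match
v → match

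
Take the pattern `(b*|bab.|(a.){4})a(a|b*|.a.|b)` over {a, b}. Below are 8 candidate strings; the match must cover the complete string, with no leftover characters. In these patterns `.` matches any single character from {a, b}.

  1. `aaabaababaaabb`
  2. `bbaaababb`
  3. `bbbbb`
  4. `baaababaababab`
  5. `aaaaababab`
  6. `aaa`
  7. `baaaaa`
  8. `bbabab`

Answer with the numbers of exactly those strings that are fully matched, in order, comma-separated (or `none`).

1 → no match
2 → no match
3 → no match
4 → no match
5 → match
6 → no match
7 → no match
8 → match

5, 8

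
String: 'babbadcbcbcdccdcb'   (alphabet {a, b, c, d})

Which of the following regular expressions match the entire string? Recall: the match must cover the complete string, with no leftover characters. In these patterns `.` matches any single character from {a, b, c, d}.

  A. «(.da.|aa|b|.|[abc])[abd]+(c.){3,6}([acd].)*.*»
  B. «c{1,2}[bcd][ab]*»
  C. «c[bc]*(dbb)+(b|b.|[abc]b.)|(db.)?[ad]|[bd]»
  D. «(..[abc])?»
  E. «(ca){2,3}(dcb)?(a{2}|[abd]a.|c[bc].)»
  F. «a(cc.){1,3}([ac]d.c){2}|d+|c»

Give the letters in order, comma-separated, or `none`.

A → match
B → no match — must start with 'c'
C → no match
D → no match
E → no match — must start with 'ca'
F → no match

A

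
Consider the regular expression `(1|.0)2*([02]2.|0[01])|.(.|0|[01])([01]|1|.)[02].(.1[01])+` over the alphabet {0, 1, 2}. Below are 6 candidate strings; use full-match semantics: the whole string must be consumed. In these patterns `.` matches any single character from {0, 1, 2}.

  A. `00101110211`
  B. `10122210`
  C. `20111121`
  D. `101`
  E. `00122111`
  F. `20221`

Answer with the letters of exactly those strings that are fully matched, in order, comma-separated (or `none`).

A, B, D, E, F

A → match
B → match
C → no match
D → match
E → match
F → match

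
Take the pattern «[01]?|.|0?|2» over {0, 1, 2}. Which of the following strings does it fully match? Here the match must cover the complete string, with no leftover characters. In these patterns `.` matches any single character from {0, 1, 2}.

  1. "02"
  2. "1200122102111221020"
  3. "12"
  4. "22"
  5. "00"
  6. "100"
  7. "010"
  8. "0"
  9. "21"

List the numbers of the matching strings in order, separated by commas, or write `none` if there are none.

8

1 → no match
2 → no match
3 → no match
4 → no match
5 → no match
6 → no match
7 → no match
8 → match
9 → no match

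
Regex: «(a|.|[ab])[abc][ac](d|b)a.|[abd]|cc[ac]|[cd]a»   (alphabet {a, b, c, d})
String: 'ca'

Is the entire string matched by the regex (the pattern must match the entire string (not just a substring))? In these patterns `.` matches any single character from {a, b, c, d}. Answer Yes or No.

Yes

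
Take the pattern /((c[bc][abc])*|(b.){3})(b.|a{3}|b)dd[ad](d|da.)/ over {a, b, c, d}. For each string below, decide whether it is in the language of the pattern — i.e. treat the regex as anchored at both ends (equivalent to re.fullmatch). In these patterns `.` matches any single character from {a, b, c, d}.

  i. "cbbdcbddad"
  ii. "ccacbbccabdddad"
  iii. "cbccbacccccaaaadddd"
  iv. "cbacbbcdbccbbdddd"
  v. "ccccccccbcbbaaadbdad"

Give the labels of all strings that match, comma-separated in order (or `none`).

i → no match
ii → match
iii → match
iv → no match
v → no match

ii, iii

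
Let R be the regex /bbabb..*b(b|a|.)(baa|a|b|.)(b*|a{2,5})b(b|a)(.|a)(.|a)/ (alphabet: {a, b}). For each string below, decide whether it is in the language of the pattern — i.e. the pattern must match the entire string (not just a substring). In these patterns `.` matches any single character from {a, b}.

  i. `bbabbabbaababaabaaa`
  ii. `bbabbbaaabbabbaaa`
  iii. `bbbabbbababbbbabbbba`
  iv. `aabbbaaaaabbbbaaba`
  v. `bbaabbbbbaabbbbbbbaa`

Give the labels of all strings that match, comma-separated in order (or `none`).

i, ii

i → match
ii → match
iii → no match — must start with `bbabb`
iv → no match — must start with `bbabb`
v → no match — must start with `bbabb`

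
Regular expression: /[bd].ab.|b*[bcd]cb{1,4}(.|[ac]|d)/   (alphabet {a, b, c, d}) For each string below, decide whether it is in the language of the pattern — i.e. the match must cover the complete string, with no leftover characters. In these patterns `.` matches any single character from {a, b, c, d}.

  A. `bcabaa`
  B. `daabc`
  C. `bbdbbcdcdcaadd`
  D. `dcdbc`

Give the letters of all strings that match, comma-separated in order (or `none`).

B

A. `bcabaa` → no match
B. `daabc` → match
C → no match
D. `dcdbc` → no match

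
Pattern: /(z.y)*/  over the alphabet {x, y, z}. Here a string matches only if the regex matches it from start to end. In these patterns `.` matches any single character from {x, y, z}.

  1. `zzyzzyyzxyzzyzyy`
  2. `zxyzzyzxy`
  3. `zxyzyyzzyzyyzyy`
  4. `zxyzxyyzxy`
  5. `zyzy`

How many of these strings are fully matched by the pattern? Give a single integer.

2

1 → no match
2 → match
3 → match
4 → no match
5 → no match
Total matched: 2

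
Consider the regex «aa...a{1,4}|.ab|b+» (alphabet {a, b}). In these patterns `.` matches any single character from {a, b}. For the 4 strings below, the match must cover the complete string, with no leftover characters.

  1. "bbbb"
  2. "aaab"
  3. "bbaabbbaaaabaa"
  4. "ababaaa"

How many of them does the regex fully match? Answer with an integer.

1

1. "bbbb" → match
2. "aaab" → no match
3 → no match
4. "ababaaa" → no match
Total matched: 1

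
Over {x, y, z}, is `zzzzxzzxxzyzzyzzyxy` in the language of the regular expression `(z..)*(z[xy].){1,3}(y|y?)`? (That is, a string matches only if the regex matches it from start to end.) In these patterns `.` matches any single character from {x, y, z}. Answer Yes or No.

Yes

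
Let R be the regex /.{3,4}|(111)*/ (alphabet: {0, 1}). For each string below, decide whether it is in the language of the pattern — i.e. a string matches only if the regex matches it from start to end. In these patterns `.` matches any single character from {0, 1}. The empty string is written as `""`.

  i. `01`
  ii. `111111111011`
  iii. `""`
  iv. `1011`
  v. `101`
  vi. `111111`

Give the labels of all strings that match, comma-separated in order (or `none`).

iii, iv, v, vi

i. `01` → no match
ii. `111111111011` → no match
iii. `""` → match
iv. `1011` → match
v. `101` → match
vi. `111111` → match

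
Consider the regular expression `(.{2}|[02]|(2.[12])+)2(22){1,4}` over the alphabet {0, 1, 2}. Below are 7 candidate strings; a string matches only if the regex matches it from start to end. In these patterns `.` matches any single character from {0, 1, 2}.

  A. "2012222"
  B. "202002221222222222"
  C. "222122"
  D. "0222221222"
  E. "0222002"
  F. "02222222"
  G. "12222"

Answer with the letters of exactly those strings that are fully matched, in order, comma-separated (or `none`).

F, G

A → no match
B → no match
C → no match
D → no match
E → no match — must end with "22"
F → match
G → match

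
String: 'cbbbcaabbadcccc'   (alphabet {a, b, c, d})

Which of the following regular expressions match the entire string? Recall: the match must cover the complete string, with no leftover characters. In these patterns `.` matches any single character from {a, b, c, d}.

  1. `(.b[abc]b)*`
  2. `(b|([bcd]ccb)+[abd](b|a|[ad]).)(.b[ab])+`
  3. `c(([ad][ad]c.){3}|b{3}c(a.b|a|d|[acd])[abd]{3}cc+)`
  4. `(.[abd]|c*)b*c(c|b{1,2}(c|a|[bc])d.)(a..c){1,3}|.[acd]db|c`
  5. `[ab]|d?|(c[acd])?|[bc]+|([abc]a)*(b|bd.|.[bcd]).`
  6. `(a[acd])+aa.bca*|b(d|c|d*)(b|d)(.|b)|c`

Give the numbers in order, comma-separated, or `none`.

1 → no match
2 → no match
3 → match
4 → no match
5 → no match
6 → no match

3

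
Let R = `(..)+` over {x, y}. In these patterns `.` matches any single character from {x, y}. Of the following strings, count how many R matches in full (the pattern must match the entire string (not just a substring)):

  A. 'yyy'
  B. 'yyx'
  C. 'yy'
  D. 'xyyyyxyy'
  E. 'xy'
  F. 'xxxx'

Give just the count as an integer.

4

A. 'yyy' → no match
B. 'yyx' → no match
C. 'yy' → match
D. 'xyyyyxyy' → match
E. 'xy' → match
F. 'xxxx' → match
Total matched: 4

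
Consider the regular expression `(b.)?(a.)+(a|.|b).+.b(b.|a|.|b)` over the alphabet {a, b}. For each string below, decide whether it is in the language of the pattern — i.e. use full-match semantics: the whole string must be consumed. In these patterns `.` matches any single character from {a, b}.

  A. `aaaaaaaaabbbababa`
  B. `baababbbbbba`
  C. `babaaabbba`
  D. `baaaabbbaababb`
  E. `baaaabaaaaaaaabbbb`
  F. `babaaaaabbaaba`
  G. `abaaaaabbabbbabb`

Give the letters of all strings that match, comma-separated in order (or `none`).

A → match
B → match
C → no match
D → match
E → match
F → no match
G → match

A, B, D, E, G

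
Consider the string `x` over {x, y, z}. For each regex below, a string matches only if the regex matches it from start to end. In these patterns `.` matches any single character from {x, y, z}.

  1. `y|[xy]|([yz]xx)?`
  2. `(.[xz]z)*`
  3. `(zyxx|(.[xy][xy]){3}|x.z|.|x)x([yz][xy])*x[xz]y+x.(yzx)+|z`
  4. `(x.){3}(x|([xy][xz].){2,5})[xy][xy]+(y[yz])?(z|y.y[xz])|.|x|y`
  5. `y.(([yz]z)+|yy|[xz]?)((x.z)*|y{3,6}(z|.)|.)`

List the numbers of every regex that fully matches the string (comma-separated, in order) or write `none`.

1 → match
2 → no match
3 → no match
4 → match
5 → no match — must start with `y`

1, 4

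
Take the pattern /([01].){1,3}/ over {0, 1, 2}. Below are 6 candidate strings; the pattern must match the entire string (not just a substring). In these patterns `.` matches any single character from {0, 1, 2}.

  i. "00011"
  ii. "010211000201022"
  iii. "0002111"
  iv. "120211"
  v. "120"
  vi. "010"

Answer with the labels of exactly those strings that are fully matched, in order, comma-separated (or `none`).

i → no match
ii → no match
iii → no match
iv → match
v → no match
vi → no match

iv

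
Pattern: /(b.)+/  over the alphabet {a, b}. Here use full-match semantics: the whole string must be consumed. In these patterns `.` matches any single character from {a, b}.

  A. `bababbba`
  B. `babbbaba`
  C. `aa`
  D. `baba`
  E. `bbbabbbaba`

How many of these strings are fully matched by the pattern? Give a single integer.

A → match
B → match
C → no match — must start with `b`
D → match
E → match
Total matched: 4

4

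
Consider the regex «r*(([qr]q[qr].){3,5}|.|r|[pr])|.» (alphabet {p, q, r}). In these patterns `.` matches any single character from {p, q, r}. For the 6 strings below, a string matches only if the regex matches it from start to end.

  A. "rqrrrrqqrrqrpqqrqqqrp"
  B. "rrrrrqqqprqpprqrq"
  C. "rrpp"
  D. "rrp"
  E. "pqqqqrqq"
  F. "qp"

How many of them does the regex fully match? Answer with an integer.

A → no match
B → no match
C → no match
D → match
E → no match
F → no match
Total matched: 1

1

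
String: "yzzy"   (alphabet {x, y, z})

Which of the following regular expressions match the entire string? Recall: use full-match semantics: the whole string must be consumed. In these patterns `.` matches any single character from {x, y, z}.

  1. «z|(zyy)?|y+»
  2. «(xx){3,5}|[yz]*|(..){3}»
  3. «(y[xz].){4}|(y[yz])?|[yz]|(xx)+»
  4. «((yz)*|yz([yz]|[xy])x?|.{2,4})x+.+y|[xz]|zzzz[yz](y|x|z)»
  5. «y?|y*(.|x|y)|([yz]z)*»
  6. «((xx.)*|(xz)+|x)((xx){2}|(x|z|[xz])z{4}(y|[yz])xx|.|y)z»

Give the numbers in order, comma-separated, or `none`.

2

1 → no match
2 → match
3 → no match
4 → no match
5 → no match
6 → no match — must end with "z"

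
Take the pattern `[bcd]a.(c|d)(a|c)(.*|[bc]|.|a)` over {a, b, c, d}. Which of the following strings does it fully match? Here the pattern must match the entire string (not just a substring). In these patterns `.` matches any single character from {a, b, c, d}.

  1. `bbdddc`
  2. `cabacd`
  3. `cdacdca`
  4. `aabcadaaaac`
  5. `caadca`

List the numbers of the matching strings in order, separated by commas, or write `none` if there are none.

5

1. `bbdddc` → no match
2. `cabacd` → no match
3. `cdacdca` → no match
4. `aabcadaaaac` → no match
5. `caadca` → match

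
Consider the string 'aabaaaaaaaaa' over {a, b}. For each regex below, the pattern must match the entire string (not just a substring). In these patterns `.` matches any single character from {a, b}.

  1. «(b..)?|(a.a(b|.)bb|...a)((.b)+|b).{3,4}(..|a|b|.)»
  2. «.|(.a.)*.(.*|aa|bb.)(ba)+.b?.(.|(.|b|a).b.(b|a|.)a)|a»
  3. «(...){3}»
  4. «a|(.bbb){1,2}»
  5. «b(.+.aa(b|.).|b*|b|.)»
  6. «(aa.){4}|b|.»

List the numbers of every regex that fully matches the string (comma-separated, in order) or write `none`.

6

1 → no match
2 → no match
3 → no match
4 → no match
5 → no match — must start with 'b'
6 → match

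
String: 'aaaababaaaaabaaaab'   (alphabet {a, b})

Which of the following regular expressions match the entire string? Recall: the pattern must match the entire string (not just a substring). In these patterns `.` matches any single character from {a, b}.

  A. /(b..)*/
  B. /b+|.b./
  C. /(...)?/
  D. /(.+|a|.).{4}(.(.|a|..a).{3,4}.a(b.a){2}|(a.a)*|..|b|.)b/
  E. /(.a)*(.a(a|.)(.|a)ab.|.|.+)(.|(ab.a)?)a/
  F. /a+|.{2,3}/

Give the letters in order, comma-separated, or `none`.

A → no match
B → no match
C → no match
D → match
E → no match — must end with 'a'
F → no match

D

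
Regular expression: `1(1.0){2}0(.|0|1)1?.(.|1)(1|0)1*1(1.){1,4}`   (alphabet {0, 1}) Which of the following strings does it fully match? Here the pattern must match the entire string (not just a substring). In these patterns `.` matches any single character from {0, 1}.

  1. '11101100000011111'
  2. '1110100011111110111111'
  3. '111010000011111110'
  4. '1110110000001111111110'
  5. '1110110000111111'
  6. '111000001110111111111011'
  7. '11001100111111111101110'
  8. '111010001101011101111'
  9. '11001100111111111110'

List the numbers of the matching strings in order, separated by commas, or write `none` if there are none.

1, 2, 3, 4, 5, 7, 8, 9

1 → match
2 → match
3 → match
4 → match
5 → match
6 → no match
7 → match
8 → match
9 → match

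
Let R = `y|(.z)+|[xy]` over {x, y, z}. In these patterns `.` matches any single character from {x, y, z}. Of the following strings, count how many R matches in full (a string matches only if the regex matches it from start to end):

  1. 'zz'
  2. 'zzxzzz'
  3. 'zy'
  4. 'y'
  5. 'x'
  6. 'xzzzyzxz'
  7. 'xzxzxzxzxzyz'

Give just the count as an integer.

1 → match
2 → match
3 → no match
4 → match
5 → match
6 → match
7 → match
Total matched: 6

6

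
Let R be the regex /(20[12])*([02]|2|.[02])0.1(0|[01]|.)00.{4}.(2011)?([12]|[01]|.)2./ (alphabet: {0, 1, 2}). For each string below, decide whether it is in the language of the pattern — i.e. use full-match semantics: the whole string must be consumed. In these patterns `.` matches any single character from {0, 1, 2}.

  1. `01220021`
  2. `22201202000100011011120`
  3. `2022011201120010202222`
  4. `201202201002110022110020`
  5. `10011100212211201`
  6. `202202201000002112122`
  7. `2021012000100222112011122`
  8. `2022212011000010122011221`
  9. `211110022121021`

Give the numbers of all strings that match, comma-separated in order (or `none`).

1. `01220021` → no match
2 → no match
3 → match
4 → match
5 → no match
6 → no match
7 → no match
8 → no match
9 → no match

3, 4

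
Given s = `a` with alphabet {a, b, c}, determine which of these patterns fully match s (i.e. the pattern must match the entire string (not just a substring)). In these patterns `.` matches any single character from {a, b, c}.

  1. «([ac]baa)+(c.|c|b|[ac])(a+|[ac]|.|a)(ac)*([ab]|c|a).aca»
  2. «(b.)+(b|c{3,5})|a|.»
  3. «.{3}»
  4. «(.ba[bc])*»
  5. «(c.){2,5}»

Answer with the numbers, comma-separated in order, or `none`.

1 → no match — must end with `aca`
2 → match
3 → no match
4 → no match
5 → no match — must start with `c`

2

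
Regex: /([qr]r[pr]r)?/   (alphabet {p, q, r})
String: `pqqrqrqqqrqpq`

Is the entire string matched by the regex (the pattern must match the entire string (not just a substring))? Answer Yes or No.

No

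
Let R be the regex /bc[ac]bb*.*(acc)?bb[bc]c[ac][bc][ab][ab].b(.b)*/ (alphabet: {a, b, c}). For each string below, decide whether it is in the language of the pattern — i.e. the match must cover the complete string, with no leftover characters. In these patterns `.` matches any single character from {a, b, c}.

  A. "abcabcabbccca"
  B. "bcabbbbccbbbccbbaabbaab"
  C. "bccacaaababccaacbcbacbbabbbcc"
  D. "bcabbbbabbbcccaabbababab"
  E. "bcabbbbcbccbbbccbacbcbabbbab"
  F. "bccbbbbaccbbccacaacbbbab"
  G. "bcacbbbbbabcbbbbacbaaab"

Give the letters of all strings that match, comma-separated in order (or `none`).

D, F

A → no match — must start with "bc"
B → no match
C → no match
D → match
E → no match
F → match
G → no match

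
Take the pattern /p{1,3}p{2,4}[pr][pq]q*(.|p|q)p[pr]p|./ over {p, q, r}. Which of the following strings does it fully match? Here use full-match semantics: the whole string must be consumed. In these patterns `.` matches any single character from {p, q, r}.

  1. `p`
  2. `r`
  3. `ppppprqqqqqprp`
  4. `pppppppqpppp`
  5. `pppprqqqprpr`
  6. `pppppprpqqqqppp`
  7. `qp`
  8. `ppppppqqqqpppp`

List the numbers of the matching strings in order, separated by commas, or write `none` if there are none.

1, 2, 3, 4, 6, 8

1 → match
2 → match
3 → match
4 → match
5 → no match
6 → match
7 → no match
8 → match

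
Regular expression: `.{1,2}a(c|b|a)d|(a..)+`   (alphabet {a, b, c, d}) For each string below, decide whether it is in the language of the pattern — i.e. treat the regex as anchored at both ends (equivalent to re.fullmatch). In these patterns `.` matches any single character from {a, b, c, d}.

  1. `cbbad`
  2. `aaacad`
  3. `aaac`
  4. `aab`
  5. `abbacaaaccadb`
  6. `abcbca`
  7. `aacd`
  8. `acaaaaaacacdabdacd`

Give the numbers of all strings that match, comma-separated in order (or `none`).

4, 7, 8

1 → no match
2 → no match
3 → no match
4 → match
5 → no match
6 → no match
7 → match
8 → match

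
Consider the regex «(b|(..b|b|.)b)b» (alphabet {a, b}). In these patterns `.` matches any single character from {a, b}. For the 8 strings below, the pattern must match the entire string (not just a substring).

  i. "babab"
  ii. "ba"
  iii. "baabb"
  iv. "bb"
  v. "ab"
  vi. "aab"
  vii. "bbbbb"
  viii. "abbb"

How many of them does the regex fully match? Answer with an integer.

2

i. "babab" → no match — must end with "bb"
ii. "ba" → no match — must end with "bb"
iii. "baabb" → no match
iv. "bb" → match
v. "ab" → no match — must end with "bb"
vi. "aab" → no match — must end with "bb"
vii. "bbbbb" → match
viii. "abbb" → no match
Total matched: 2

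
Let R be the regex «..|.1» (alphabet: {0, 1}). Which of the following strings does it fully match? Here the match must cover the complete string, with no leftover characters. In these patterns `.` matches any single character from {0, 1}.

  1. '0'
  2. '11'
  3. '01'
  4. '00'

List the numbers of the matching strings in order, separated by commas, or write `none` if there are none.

1 → no match
2 → match
3 → match
4 → match

2, 3, 4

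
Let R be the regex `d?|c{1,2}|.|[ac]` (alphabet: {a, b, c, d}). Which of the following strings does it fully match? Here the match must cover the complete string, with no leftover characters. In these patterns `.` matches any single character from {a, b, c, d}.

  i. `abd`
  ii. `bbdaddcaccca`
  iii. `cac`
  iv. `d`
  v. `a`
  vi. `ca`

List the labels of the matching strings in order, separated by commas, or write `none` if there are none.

iv, v

i. `abd` → no match
ii. `bbdaddcaccca` → no match
iii. `cac` → no match
iv. `d` → match
v. `a` → match
vi. `ca` → no match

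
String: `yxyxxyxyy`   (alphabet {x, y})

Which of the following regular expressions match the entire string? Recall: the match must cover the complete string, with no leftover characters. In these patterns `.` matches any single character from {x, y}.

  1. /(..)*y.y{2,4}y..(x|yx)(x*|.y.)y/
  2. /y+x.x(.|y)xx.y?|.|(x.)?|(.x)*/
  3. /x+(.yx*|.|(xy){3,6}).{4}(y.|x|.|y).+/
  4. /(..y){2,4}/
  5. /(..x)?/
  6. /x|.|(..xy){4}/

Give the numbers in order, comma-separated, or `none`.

1 → no match
2 → no match
3 → no match — must start with `x`
4 → match
5 → no match
6 → no match

4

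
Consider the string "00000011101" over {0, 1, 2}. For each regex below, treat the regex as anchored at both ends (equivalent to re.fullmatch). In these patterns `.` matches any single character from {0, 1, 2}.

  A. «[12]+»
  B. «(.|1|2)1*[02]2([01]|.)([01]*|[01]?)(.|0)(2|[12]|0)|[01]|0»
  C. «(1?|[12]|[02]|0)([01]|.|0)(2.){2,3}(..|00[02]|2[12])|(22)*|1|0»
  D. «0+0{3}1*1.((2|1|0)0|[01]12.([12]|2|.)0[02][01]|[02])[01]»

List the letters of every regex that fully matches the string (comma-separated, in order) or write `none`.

D

A → no match
B → no match
C → no match
D → match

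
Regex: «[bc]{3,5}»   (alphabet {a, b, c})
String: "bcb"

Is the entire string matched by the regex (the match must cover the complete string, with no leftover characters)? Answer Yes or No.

Yes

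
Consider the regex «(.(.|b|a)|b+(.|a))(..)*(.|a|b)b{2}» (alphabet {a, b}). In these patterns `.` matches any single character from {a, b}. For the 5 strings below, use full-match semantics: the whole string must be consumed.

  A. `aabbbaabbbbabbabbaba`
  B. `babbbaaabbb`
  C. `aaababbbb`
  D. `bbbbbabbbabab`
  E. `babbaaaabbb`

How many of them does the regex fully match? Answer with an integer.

A → no match — must end with `b`
B → match
C → match
D → no match
E → match
Total matched: 3

3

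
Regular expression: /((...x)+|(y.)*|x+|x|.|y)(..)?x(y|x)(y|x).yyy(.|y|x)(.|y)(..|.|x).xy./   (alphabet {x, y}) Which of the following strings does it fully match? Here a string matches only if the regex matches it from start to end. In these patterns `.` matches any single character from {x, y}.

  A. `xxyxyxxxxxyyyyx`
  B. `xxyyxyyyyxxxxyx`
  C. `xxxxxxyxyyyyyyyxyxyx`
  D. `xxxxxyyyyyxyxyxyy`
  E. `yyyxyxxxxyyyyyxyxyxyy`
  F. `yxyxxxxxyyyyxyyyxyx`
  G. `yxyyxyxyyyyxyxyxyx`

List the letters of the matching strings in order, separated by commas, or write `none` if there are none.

B, C, D, E, F, G

A → no match
B → match
C → match
D → match
E → match
F → match
G → match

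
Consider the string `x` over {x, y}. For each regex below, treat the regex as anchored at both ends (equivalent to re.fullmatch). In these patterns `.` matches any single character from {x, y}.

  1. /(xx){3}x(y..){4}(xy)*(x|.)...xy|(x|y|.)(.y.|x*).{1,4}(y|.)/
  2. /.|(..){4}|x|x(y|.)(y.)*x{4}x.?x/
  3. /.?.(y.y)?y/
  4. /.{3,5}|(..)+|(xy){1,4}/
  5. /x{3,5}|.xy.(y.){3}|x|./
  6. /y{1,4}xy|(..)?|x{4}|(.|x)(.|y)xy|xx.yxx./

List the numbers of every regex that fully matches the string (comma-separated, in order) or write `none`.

2, 5

1 → no match
2 → match
3 → no match — must end with `y`
4 → no match
5 → match
6 → no match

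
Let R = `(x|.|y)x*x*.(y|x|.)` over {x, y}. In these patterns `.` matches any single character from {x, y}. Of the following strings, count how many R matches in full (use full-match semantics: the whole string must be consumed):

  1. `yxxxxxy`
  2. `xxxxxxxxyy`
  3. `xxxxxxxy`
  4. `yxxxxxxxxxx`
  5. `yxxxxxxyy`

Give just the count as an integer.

5

1. `yxxxxxy` → match
2. `xxxxxxxxyy` → match
3. `xxxxxxxy` → match
4. `yxxxxxxxxxx` → match
5. `yxxxxxxyy` → match
Total matched: 5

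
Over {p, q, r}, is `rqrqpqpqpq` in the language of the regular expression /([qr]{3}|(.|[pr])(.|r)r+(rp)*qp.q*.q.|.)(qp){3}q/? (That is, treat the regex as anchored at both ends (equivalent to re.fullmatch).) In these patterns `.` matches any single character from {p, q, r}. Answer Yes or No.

Yes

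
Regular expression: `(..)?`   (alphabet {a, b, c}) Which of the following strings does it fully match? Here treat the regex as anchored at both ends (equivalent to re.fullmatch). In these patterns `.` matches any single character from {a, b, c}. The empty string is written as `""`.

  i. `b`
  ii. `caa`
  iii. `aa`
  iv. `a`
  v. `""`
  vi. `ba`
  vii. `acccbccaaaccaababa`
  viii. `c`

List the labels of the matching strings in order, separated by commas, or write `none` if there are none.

iii, v, vi

i. `b` → no match
ii. `caa` → no match
iii. `aa` → match
iv. `a` → no match
v. `""` → match
vi. `ba` → match
vii → no match
viii. `c` → no match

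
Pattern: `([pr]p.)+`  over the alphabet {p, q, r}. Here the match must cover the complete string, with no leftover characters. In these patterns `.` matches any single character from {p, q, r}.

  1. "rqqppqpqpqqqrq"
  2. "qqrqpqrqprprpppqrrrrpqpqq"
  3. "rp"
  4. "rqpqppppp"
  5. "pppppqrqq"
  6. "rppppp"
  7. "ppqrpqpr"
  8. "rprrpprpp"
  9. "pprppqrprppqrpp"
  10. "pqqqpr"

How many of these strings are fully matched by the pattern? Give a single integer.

3

1 → no match
2 → no match
3 → no match
4 → no match
5 → no match
6 → match
7 → no match
8 → match
9 → match
10 → no match
Total matched: 3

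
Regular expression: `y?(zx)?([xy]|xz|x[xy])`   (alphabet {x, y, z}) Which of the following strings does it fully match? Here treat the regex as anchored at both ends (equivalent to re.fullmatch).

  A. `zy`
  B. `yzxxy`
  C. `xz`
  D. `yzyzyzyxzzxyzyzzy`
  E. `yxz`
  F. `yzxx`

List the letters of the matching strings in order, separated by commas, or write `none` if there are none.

A → no match
B → match
C → match
D → no match
E → match
F → match

B, C, E, F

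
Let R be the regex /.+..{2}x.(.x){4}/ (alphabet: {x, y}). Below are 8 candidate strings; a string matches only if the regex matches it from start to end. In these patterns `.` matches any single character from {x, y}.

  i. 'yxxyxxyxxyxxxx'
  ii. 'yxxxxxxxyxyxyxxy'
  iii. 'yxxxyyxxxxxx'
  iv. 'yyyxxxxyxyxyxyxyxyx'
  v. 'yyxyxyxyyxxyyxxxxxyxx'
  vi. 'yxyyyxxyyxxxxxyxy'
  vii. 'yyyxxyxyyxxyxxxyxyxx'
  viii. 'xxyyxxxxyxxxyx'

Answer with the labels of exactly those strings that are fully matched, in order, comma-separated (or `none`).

viii

i → no match
ii → no match — must end with 'x'
iii → no match
iv → no match
v → no match
vi → no match — must end with 'x'
vii → no match
viii → match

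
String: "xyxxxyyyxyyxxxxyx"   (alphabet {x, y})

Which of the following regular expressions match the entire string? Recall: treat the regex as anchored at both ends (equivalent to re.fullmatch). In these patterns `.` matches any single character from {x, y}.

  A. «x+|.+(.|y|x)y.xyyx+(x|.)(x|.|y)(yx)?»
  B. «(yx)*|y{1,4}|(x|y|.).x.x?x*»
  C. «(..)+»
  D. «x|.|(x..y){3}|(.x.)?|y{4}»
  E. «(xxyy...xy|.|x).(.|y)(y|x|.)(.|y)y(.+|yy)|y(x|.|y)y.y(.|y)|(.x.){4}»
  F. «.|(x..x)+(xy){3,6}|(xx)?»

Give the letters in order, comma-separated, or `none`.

A, E

A → match
B → no match
C → no match
D → no match
E → match
F → no match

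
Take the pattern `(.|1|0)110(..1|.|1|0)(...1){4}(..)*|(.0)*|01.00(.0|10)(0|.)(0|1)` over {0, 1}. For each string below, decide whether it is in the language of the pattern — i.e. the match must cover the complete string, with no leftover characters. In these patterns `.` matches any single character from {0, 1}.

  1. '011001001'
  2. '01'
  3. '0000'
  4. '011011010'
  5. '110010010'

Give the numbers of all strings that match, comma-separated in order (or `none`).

1, 3

1 → match
2 → no match
3 → match
4 → no match
5 → no match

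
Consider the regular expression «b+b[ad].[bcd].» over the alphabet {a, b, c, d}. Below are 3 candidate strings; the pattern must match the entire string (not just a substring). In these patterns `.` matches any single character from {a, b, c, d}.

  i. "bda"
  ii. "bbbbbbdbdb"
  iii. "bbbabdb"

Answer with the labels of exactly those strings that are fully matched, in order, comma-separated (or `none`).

i → no match
ii → match
iii → match

ii, iii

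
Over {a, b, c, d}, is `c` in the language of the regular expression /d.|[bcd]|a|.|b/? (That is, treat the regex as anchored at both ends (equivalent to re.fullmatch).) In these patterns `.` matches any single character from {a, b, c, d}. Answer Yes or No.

Yes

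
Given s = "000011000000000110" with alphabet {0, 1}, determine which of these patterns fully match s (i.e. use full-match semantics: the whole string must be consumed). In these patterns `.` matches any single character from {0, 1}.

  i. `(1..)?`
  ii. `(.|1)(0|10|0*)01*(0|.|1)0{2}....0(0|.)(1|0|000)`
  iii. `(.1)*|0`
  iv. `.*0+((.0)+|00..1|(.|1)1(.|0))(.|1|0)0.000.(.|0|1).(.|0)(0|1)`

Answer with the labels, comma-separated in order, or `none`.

i → no match
ii → no match
iii → no match
iv → match

iv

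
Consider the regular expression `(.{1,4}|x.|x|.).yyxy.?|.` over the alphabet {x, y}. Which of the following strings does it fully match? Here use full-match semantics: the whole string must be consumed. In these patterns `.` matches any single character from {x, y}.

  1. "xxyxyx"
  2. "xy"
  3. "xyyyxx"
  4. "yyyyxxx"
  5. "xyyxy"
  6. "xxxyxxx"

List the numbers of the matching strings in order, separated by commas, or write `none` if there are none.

1 → no match
2 → no match
3 → no match
4 → no match
5 → no match
6 → no match

none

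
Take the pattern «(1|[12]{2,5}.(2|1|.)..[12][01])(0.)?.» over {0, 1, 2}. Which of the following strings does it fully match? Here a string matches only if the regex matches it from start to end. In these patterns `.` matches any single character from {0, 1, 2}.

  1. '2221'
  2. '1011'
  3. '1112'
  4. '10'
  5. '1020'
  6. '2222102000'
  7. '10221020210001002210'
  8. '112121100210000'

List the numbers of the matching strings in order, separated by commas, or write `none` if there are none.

1. '2221' → no match
2. '1011' → match
3. '1112' → no match
4. '10' → match
5. '1020' → match
6. '2222102000' → no match
7 → no match
8 → no match

2, 4, 5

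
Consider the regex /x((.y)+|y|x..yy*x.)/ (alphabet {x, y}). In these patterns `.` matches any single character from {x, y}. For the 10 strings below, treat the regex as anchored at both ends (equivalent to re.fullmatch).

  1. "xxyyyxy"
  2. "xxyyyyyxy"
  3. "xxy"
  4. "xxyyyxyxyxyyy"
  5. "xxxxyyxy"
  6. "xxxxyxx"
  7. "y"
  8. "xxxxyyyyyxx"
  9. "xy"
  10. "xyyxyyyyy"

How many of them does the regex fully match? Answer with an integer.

9

1 → match
2 → match
3 → match
4 → match
5 → match
6 → match
7 → no match — must start with "x"
8 → match
9 → match
10 → match
Total matched: 9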